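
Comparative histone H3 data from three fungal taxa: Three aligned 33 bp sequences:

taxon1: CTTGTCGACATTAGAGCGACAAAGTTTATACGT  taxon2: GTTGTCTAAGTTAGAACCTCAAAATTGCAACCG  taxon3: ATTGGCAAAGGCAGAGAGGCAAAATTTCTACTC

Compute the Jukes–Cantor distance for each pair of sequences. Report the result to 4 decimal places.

taxon1–taxon2: 13/33 sites differ → p ≈ 0.393939, d = −0.75 ln(1 − 0.525252) = 0.558728 ≈ 0.5587.
taxon1–taxon3: 13/33 sites differ → p ≈ 0.393939, d = −0.75 ln(1 − 0.525252) = 0.558728 ≈ 0.5587.
taxon2–taxon3: 13/33 sites differ → p ≈ 0.393939, d = −0.75 ln(1 − 0.525252) = 0.558728 ≈ 0.5587.

d(taxon1,taxon2) = 0.5587, d(taxon1,taxon3) = 0.5587, d(taxon2,taxon3) = 0.5587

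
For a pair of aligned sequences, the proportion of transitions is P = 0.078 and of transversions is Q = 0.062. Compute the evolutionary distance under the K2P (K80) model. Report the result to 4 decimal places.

Under the Kimura two-parameter model, d = −½ ln(1 − 2P − Q) − ¼ ln(1 − 2Q).
1 − 2P − Q = 0.782, giving −½ ln(0.782) = 0.122950.
1 − 2Q = 0.876, giving −¼ ln(0.876) = 0.033097.
d = 0.122950 + 0.033097 = 0.156047.

0.1560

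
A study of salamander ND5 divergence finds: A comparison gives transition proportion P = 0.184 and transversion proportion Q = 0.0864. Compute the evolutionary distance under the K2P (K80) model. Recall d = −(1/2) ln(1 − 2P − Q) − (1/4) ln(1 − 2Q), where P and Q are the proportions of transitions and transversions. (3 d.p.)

0.350

Under the Kimura two-parameter model, d = −½ ln(1 − 2P − Q) − ¼ ln(1 − 2Q).
1 − 2P − Q = 0.5456, giving −½ ln(0.5456) = 0.302935.
1 − 2Q = 0.8272, giving −¼ ln(0.8272) = 0.047427.
d = 0.302935 + 0.047427 = 0.350362.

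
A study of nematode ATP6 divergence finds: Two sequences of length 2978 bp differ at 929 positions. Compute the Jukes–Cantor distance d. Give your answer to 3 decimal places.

p = 929/2978 ≈ 0.311954.
d = −(3/4) ln(1 − 4p/3) = −0.75 ln(1 − 0.415939) = −0.75 ln(0.584061)
  = −0.75 × (-0.537750) = 0.403313 substitutions/site.

0.403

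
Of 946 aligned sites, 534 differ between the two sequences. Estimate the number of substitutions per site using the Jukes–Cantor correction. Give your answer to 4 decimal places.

1.0477

p = 534/946 ≈ 0.564482.
d = −(3/4) ln(1 − 4p/3) = −0.75 ln(1 − 0.752643) = −0.75 ln(0.247357)
  = −0.75 × (-1.396923) = 1.047692 substitutions/site.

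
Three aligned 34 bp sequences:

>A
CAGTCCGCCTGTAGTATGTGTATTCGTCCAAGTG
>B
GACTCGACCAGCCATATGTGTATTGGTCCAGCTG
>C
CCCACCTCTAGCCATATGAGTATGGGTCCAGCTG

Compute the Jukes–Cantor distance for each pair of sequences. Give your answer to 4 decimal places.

d(A,B) = 0.4234, d(A,C) = 0.5972, d(B,C) = 0.2824

A–B: 11/34 sites differ → p ≈ 0.323529, d = −0.75 ln(1 − 0.431372) = 0.423397 ≈ 0.4234.
A–C: 14/34 sites differ → p ≈ 0.411765, d = −0.75 ln(1 − 0.54902) = 0.597249 ≈ 0.5972.
B–C: 8/34 sites differ → p ≈ 0.235294, d = −0.75 ln(1 − 0.313725) = 0.282358 ≈ 0.2824.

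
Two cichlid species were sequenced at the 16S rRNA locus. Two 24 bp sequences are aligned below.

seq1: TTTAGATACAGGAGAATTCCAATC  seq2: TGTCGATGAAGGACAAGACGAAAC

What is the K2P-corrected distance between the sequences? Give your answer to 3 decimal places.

0.544

Of 24 sites, 1 differences are transitions and 8 are transversions, so P = 1/24 ≈ 0.041667 and Q = 8/24 ≈ 0.333333.
Under the Kimura two-parameter model, d = −½ ln(1 − 2P − Q) − ¼ ln(1 − 2Q).
1 − 2P − Q = 0.583333, giving −½ ln(0.583333) = 0.269499.
1 − 2Q = 0.333334, giving −¼ ln(0.333334) = 0.274653.
d = 0.269499 + 0.274653 = 0.544152.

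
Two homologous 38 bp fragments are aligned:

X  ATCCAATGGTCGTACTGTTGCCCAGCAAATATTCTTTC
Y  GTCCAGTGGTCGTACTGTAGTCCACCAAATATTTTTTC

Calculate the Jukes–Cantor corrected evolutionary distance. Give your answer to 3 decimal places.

0.177

The sequences differ at 6 of 38 sites (1, 6, 19, 21, 25, 34), so p = 6/38 ≈ 0.157895.
d = −(3/4) ln(1 − 4p/3) = −0.75 ln(1 − 0.210527) = −0.75 ln(0.789473)
  = −0.75 × (-0.236390) = 0.177293 substitutions/site.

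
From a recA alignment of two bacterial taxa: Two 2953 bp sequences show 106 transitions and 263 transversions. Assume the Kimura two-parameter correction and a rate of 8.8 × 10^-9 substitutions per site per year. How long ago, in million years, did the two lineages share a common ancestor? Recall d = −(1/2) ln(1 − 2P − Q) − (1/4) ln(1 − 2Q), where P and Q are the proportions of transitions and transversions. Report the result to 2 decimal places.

P = 106/2953 ≈ 0.035896 and Q = 263/2953 ≈ 0.089062.
Under the Kimura two-parameter model, d = −½ ln(1 − 2P − Q) − ¼ ln(1 − 2Q).
1 − 2P − Q = 0.839146, giving −½ ln(0.839146) = 0.087685.
1 − 2Q = 0.821876, giving −¼ ln(0.821876) = 0.049041.
d = 0.087685 + 0.049041 = 0.136726.
Under a molecular clock d = 2μt, so t = d/(2μ) = 0.136726 / (2 × 8.8 × 10^-9) = 7.77 million years.

7.77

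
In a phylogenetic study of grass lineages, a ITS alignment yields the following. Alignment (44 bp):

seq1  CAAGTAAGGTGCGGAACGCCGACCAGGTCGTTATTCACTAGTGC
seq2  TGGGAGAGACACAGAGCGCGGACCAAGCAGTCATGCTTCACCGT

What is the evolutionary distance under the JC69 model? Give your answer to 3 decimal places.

The sequences differ at 22 of 44 sites, so p = 22/44 = 0.5.
d = −(3/4) ln(1 − 4p/3) = −0.75 ln(1 − 0.666667) = −0.75 ln(0.333333)
  = −0.75 × (-1.098613) = 0.823960 substitutions/site.

0.824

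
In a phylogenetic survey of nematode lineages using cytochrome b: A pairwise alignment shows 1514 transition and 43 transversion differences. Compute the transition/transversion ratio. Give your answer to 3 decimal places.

R = 1514/43 = 35.209302… ≈ 35.209 (to 3 d.p.).

35.209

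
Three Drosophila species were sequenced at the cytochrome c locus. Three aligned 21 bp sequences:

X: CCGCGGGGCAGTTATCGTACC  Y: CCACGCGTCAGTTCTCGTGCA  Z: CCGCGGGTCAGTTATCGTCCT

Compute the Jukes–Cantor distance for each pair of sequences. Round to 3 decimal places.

d(X,Y) = 0.360, d(X,Z) = 0.158, d(Y,Z) = 0.286

X–Y: 6/21 sites differ → p ≈ 0.285714, d = −0.75 ln(1 − 0.380952) = 0.359679 ≈ 0.360.
X–Z: 3/21 sites differ → p ≈ 0.142857, d = −0.75 ln(1 − 0.190476) = 0.158482 ≈ 0.158.
Y–Z: 5/21 sites differ → p ≈ 0.238095, d = −0.75 ln(1 − 0.31746) = 0.286451 ≈ 0.286.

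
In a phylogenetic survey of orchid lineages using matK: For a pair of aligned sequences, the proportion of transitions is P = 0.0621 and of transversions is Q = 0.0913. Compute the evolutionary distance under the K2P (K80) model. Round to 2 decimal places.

0.17

Under the Kimura two-parameter model, d = −½ ln(1 − 2P − Q) − ¼ ln(1 − 2Q).
1 − 2P − Q = 0.7845, giving −½ ln(0.7845) = 0.121354.
1 − 2Q = 0.8174, giving −¼ ln(0.8174) = 0.050407.
d = 0.121354 + 0.050407 = 0.171761.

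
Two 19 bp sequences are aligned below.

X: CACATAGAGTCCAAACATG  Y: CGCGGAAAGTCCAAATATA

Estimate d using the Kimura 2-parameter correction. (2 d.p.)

Of 19 sites, 5 differences are transitions and 1 are transversions, so P = 5/19 ≈ 0.263158 and Q = 1/19 ≈ 0.052632.
Under the Kimura two-parameter model, d = −½ ln(1 − 2P − Q) − ¼ ln(1 − 2Q).
1 − 2P − Q = 0.421052, giving −½ ln(0.421052) = 0.432499.
1 − 2Q = 0.894736, giving −¼ ln(0.894736) = 0.027807.
d = 0.432499 + 0.027807 = 0.460306.

0.46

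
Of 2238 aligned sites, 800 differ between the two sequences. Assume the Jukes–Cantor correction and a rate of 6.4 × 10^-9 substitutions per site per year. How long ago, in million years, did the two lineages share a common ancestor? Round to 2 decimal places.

p = 800/2238 ≈ 0.357462.
d = −(3/4) ln(1 − 4p/3) = −0.75 ln(1 − 0.476616) = −0.75 ln(0.523384)
  = −0.75 × (-0.647440) = 0.485580 substitutions/site.
Under a molecular clock d = 2μt, so t = d/(2μ) = 0.485580 / (2 × 6.4 × 10^-9) = 37.94 million years.

37.94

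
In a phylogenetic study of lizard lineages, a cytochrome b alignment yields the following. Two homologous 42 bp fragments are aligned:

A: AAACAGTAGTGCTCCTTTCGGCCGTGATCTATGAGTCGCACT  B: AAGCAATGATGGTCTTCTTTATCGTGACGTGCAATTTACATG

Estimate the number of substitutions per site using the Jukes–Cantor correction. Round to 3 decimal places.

The sequences differ at 21 of 42 sites, so p = 21/42 = 0.5.
d = −(3/4) ln(1 − 4p/3) = −0.75 ln(1 − 0.666667) = −0.75 ln(0.333333)
  = −0.75 × (-1.098613) = 0.823960 substitutions/site.

0.824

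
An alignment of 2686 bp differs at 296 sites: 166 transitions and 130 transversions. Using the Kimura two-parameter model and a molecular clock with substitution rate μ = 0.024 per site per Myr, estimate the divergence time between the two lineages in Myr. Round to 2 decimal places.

P = 166/2686 ≈ 0.061802 and Q = 130/2686 ≈ 0.048399.
Under the Kimura two-parameter model, d = −½ ln(1 − 2P − Q) − ¼ ln(1 − 2Q).
1 − 2P − Q = 0.827997, giving −½ ln(0.827997) = 0.094373.
1 − 2Q = 0.903202, giving −¼ ln(0.903202) = 0.025452.
d = 0.094373 + 0.025452 = 0.119825.
Under a molecular clock d = 2μt, so t = d/(2μ) = 0.119825 / (2 × 0.024) = 2.50 Myr.

2.50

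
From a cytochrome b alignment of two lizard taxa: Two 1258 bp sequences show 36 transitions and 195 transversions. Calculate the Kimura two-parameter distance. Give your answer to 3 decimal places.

P = 36/1258 ≈ 0.028617 and Q = 195/1258 ≈ 0.155008.
Under the Kimura two-parameter model, d = −½ ln(1 − 2P − Q) − ¼ ln(1 − 2Q).
1 − 2P − Q = 0.787758, giving −½ ln(0.787758) = 0.119282.
1 − 2Q = 0.689984, giving −¼ ln(0.689984) = 0.092772.
d = 0.119282 + 0.092772 = 0.212054.

0.212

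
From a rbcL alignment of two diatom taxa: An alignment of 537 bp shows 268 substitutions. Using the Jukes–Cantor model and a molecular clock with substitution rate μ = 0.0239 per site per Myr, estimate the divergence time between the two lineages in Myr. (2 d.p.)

p = 268/537 ≈ 0.499069.
d = −(3/4) ln(1 − 4p/3) = −0.75 ln(1 − 0.665425) = −0.75 ln(0.334575)
  = −0.75 × (-1.094894) = 0.821171 substitutions/site.
Under a molecular clock d = 2μt, so t = d/(2μ) = 0.821171 / (2 × 0.0239) = 17.18 Myr.

17.18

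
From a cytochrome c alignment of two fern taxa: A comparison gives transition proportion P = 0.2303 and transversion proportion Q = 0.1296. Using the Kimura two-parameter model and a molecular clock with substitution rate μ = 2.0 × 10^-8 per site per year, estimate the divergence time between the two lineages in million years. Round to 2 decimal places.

Under the Kimura two-parameter model, d = −½ ln(1 − 2P − Q) − ¼ ln(1 − 2Q).
1 − 2P − Q = 0.4098, giving −½ ln(0.4098) = 0.446043.
1 − 2Q = 0.7408, giving −¼ ln(0.7408) = 0.075006.
d = 0.446043 + 0.075006 = 0.521049.
Under a molecular clock d = 2μt, so t = d/(2μ) = 0.521049 / (2 × 2.0 × 10^-8) = 13.03 million years.

13.03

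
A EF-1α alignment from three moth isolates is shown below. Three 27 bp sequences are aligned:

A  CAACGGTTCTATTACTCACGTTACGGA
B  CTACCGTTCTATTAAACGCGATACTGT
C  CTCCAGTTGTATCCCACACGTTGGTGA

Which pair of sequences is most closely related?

A and B

A–B: 8/27 differ, p = 0.296, d = 0.377.
A–C: 10/27 differ, p = 0.370, d = 0.511.
B–C: 11/27 differ, p = 0.407, d = 0.588.
The smallest distance is between A and B.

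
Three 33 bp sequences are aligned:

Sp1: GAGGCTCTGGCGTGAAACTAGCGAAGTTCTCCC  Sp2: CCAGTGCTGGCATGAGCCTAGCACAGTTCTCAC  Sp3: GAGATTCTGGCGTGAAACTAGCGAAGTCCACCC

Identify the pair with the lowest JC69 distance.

Sp1–Sp2: 11/33 differ, p = 0.333, d = 0.441.
Sp1–Sp3: 4/33 differ, p = 0.121, d = 0.132.
Sp2–Sp3: 13/33 differ, p = 0.394, d = 0.559.
The smallest distance is between Sp1 and Sp3.

Sp1 and Sp3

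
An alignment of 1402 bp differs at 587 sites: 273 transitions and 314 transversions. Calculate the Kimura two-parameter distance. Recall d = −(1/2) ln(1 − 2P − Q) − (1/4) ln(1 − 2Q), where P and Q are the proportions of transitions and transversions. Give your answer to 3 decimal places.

0.624

P = 273/1402 ≈ 0.194722 and Q = 314/1402 ≈ 0.223966.
Under the Kimura two-parameter model, d = −½ ln(1 − 2P − Q) − ¼ ln(1 − 2Q).
1 − 2P − Q = 0.38659, giving −½ ln(0.38659) = 0.475195.
1 − 2Q = 0.552068, giving −¼ ln(0.552068) = 0.148521.
d = 0.475195 + 0.148521 = 0.623716.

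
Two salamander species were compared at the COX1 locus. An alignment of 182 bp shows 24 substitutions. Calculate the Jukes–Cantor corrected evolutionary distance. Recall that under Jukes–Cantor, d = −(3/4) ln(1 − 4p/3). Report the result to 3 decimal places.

0.145

p = 24/182 ≈ 0.131868.
d = −(3/4) ln(1 − 4p/3) = −0.75 ln(1 − 0.175824) = −0.75 ln(0.824176)
  = −0.75 × (-0.193371) = 0.145028 substitutions/site.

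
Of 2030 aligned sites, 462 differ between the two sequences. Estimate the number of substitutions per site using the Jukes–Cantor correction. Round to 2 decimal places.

p = 462/2030 ≈ 0.227586.
d = −(3/4) ln(1 − 4p/3) = −0.75 ln(1 − 0.303448) = −0.75 ln(0.696552)
  = −0.75 × (-0.361613) = 0.271210 substitutions/site.

0.27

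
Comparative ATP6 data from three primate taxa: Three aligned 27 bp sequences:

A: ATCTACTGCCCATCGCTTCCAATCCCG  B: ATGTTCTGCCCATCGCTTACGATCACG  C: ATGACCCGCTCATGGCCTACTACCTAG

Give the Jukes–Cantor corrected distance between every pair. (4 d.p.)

d(A,B) = 0.2127, d(A,C) = 0.6735, d(B,C) = 0.5107

A–B: 5/27 sites differ → p ≈ 0.185185, d = −0.75 ln(1 − 0.246913) = 0.212681 ≈ 0.2127.
A–C: 12/27 sites differ → p ≈ 0.444444, d = −0.75 ln(1 − 0.592592) = 0.673455 ≈ 0.6735.
B–C: 10/27 sites differ → p ≈ 0.37037, d = −0.75 ln(1 − 0.493827) = 0.510658 ≈ 0.5107.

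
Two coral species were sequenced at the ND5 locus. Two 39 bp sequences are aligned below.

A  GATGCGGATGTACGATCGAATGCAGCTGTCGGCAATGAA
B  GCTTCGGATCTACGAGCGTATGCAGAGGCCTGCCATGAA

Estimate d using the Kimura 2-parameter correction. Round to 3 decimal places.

Of 39 sites, 1 differences are transitions and 9 are transversions, so P = 1/39 ≈ 0.025641 and Q = 9/39 ≈ 0.230769.
Under the Kimura two-parameter model, d = −½ ln(1 − 2P − Q) − ¼ ln(1 − 2Q).
1 − 2P − Q = 0.717949, giving −½ ln(0.717949) = 0.165678.
1 − 2Q = 0.538462, giving −¼ ln(0.538462) = 0.154760.
d = 0.165678 + 0.154760 = 0.320438.

0.320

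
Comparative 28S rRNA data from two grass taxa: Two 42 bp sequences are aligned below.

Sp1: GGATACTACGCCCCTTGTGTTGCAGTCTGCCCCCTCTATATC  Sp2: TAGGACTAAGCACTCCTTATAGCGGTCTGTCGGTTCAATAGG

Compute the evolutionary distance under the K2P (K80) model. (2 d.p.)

Of 42 sites, 9 differences are transitions and 11 are transversions, so P = 9/42 ≈ 0.214286 and Q = 11/42 ≈ 0.261905.
Under the Kimura two-parameter model, d = −½ ln(1 − 2P − Q) − ¼ ln(1 − 2Q).
1 − 2P − Q = 0.309523, giving −½ ln(0.309523) = 0.586361.
1 − 2Q = 0.47619, giving −¼ ln(0.47619) = 0.185485.
d = 0.586361 + 0.185485 = 0.771846.

0.77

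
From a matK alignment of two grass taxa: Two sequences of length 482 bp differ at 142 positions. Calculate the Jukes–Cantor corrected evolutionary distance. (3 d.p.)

0.374

p = 142/482 ≈ 0.294606.
d = −(3/4) ln(1 − 4p/3) = −0.75 ln(1 − 0.392808) = −0.75 ln(0.607192)
  = −0.75 × (-0.498910) = 0.374183 substitutions/site.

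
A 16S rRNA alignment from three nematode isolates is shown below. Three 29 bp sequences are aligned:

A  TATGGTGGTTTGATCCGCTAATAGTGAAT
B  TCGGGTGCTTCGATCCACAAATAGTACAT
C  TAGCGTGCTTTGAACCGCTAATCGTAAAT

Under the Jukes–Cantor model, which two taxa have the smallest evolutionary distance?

A and C

A–B: 8/29 differ, p = 0.276, d = 0.344.
A–C: 6/29 differ, p = 0.207, d = 0.242.
B–C: 8/29 differ, p = 0.276, d = 0.344.
The smallest distance is between A and C.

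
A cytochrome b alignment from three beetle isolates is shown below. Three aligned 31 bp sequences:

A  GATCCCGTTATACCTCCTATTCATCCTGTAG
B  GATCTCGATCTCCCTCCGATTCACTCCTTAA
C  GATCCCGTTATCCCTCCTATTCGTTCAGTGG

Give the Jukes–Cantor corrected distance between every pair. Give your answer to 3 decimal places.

A–B: 10/31 sites differ → p ≈ 0.322581, d = −0.75 ln(1 − 0.430108) = 0.421731 ≈ 0.422.
A–C: 5/31 sites differ → p ≈ 0.16129, d = −0.75 ln(1 − 0.215053) = 0.181604 ≈ 0.182.
B–C: 10/31 sites differ → p ≈ 0.322581, d = −0.75 ln(1 − 0.430108) = 0.421731 ≈ 0.422.

d(A,B) = 0.422, d(A,C) = 0.182, d(B,C) = 0.422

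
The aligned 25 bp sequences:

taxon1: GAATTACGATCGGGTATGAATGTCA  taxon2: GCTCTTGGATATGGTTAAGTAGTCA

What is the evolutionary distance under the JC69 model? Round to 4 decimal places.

The sequences differ at 13 of 25 sites, so p = 13/25 = 0.52.
d = −(3/4) ln(1 − 4p/3) = −0.75 ln(1 − 0.693333) = −0.75 ln(0.306667)
  = −0.75 × (-1.181993) = 0.886495 substitutions/site.

0.8865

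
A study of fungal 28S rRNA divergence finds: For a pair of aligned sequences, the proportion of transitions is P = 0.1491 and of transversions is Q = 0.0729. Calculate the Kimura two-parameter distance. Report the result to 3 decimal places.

0.271

Under the Kimura two-parameter model, d = −½ ln(1 − 2P − Q) − ¼ ln(1 − 2Q).
1 − 2P − Q = 0.6289, giving −½ ln(0.6289) = 0.231892.
1 − 2Q = 0.8542, giving −¼ ln(0.8542) = 0.039397.
d = 0.231892 + 0.039397 = 0.271289.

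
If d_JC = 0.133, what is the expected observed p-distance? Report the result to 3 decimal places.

p = (3/4)(1 − e^(−4d/3)) = 0.75 × (1 − e^(-0.177333)) = 0.75 × (1 − 0.837501) = 0.121874.

0.122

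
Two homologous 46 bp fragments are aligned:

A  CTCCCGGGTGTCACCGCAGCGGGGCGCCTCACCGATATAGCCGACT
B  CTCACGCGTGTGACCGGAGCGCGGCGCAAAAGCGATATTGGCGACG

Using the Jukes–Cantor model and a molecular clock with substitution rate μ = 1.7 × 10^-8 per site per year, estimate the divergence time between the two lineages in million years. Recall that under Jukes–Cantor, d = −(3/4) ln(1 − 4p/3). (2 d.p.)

9.43

The sequences differ at 12 of 46 sites, so p = 12/46 ≈ 0.26087.
d = −(3/4) ln(1 − 4p/3) = −0.75 ln(1 − 0.347827) = −0.75 ln(0.652173)
  = −0.75 × (-0.427445) = 0.320584 substitutions/site.
Under a molecular clock d = 2μt, so t = d/(2μ) = 0.320584 / (2 × 1.7 × 10^-8) = 9.43 million years.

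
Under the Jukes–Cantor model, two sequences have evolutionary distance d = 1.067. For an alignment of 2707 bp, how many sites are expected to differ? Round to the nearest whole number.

Invert JC69: p = (3/4)(1 − e^(−4d/3)) = 0.75 × (1 − e^(-1.422667)) = 0.75 × (1 − 0.241070) = 0.569198.
Expected differing sites = pL ≈ 0.569198 × 2707 = 1540.818986 ≈ 1541.

1541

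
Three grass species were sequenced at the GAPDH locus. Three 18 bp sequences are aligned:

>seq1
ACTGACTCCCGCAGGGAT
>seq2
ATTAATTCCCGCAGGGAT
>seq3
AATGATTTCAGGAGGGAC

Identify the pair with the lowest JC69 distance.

seq1–seq2: 3/18 differ, p = 0.167, d = 0.188.
seq1–seq3: 6/18 differ, p = 0.333, d = 0.441.
seq2–seq3: 6/18 differ, p = 0.333, d = 0.441.
The smallest distance is between seq1 and seq2.

seq1 and seq2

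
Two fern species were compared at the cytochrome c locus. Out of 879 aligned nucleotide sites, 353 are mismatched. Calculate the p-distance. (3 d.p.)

0.402

p = 353/879 = 0.401592… ≈ 0.402 (to 3 d.p.).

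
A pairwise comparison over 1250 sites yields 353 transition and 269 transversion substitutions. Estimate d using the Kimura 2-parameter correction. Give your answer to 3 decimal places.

P = 353/1250 = 0.2824 and Q = 269/1250 = 0.2152.
Under the Kimura two-parameter model, d = −½ ln(1 − 2P − Q) − ¼ ln(1 − 2Q).
1 − 2P − Q = 0.22, giving −½ ln(0.22) = 0.757064.
1 − 2Q = 0.5696, giving −¼ ln(0.5696) = 0.140705.
d = 0.757064 + 0.140705 = 0.897769.

0.898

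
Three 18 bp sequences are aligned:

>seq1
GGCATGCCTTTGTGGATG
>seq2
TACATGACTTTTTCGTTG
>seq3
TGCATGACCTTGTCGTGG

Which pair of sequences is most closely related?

seq1–seq2: 6/18 differ, p = 0.333, d = 0.441.
seq1–seq3: 6/18 differ, p = 0.333, d = 0.441.
seq2–seq3: 4/18 differ, p = 0.222, d = 0.264.
The smallest distance is between seq2 and seq3.

seq2 and seq3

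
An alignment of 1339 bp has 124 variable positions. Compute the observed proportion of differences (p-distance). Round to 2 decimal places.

0.09

p = 124/1339 = 0.092606… ≈ 0.09 (to 2 d.p.).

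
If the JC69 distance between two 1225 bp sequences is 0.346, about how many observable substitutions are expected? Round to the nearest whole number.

Invert JC69: p = (3/4)(1 − e^(−4d/3)) = 0.75 × (1 − e^(-0.461333)) = 0.75 × (1 − 0.630443) = 0.277168.
Expected differing sites = pL ≈ 0.277168 × 1225 = 339.5308 ≈ 340.

340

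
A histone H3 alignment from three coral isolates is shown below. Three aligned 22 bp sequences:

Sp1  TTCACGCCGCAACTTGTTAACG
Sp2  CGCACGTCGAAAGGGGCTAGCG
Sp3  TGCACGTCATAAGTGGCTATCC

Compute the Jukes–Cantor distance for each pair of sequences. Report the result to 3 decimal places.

d(Sp1,Sp2) = 0.591, d(Sp1,Sp3) = 0.591, d(Sp2,Sp3) = 0.339

Sp1–Sp2: 9/22 sites differ → p ≈ 0.409091, d = −0.75 ln(1 − 0.545455) = 0.591344 ≈ 0.591.
Sp1–Sp3: 9/22 sites differ → p ≈ 0.409091, d = −0.75 ln(1 − 0.545455) = 0.591344 ≈ 0.591.
Sp2–Sp3: 6/22 sites differ → p ≈ 0.272727, d = −0.75 ln(1 − 0.363636) = 0.338988 ≈ 0.339.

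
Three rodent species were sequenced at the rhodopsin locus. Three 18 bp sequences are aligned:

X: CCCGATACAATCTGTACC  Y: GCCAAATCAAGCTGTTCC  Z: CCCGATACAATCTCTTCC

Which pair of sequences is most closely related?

X and Z

X–Y: 6/18 differ, p = 0.333, d = 0.441.
X–Z: 2/18 differ, p = 0.111, d = 0.120.
Y–Z: 6/18 differ, p = 0.333, d = 0.441.
The smallest distance is between X and Z.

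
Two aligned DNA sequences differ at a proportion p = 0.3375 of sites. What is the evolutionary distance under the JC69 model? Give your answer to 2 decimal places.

0.45

d = −(3/4) ln(1 − 4p/3) = −0.75 ln(1 − 0.45) = −0.75 ln(0.55)
  = −0.75 × (-0.597837) = 0.448378 substitutions/site.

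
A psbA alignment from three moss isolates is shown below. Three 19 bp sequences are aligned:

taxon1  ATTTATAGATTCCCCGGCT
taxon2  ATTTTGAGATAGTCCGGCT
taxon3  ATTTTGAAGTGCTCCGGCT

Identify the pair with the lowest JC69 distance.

taxon1–taxon2: 5/19 differ, p = 0.263, d = 0.324.
taxon1–taxon3: 6/19 differ, p = 0.316, d = 0.410.
taxon2–taxon3: 4/19 differ, p = 0.211, d = 0.247.
The smallest distance is between taxon2 and taxon3.

taxon2 and taxon3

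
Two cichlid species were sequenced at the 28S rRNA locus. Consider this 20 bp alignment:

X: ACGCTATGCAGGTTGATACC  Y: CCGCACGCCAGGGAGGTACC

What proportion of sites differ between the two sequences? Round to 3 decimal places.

The sequences differ at 8 of 20 positions (sites 1, 5, 6, 7, 8, 13, 14, 16).
p = 8/20 = 0.400.

0.400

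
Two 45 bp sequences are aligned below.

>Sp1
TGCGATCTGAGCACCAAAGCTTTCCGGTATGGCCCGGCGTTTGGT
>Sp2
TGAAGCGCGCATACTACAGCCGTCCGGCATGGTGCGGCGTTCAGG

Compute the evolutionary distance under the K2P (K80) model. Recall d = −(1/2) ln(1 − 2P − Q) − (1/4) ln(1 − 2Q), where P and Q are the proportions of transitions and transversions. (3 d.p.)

Of 45 sites, 12 differences are transitions and 7 are transversions, so P = 12/45 ≈ 0.266667 and Q = 7/45 ≈ 0.155556.
Under the Kimura two-parameter model, d = −½ ln(1 − 2P − Q) − ¼ ln(1 − 2Q).
1 − 2P − Q = 0.31111, giving −½ ln(0.31111) = 0.583804.
1 − 2Q = 0.688888, giving −¼ ln(0.688888) = 0.093169.
d = 0.583804 + 0.093169 = 0.676973.

0.677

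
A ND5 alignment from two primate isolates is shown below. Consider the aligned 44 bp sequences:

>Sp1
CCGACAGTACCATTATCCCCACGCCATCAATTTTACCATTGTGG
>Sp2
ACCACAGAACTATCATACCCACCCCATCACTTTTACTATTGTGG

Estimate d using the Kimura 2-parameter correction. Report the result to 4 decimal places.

0.2388

Of 44 sites, 3 differences are transitions and 6 are transversions, so P = 3/44 ≈ 0.068182 and Q = 6/44 ≈ 0.136364.
Under the Kimura two-parameter model, d = −½ ln(1 − 2P − Q) − ¼ ln(1 − 2Q).
1 − 2P − Q = 0.727272, giving −½ ln(0.727272) = 0.159227.
1 − 2Q = 0.727272, giving −¼ ln(0.727272) = 0.079614.
d = 0.159227 + 0.079614 = 0.238841.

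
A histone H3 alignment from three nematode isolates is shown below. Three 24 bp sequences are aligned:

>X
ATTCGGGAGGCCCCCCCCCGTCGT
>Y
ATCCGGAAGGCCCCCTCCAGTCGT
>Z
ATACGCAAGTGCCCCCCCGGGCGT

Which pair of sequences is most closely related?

X–Y: 4/24 differ, p = 0.167, d = 0.188.
X–Z: 7/24 differ, p = 0.292, d = 0.369.
Y–Z: 7/24 differ, p = 0.292, d = 0.369.
The smallest distance is between X and Y.

X and Y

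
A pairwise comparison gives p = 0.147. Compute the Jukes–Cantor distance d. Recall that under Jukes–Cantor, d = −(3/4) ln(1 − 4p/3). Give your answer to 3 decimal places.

d = −(3/4) ln(1 − 4p/3) = −0.75 ln(1 − 0.196) = −0.75 ln(0.804)
  = −0.75 × (-0.218156) = 0.163617 substitutions/site.

0.164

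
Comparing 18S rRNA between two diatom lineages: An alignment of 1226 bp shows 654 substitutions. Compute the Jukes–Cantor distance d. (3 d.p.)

p = 654/1226 ≈ 0.533442.
d = −(3/4) ln(1 − 4p/3) = −0.75 ln(1 − 0.711256) = −0.75 ln(0.288744)
  = −0.75 × (-1.242215) = 0.931661 substitutions/site.

0.932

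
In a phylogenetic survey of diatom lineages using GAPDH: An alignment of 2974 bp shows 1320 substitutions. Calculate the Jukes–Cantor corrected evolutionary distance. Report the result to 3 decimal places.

p = 1320/2974 ≈ 0.443847.
d = −(3/4) ln(1 − 4p/3) = −0.75 ln(1 − 0.591796) = −0.75 ln(0.408204)
  = −0.75 × (-0.895988) = 0.671991 substitutions/site.

0.672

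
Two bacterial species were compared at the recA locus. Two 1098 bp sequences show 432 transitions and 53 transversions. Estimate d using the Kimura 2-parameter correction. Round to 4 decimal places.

0.9268

P = 432/1098 ≈ 0.393443 and Q = 53/1098 ≈ 0.04827.
Under the Kimura two-parameter model, d = −½ ln(1 − 2P − Q) − ¼ ln(1 − 2Q).
1 − 2P − Q = 0.164844, giving −½ ln(0.164844) = 0.901378.
1 − 2Q = 0.90346, giving −¼ ln(0.90346) = 0.025381.
d = 0.901378 + 0.025381 = 0.926759.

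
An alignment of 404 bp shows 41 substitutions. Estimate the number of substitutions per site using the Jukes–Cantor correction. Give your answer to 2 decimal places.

p = 41/404 ≈ 0.101485.
d = −(3/4) ln(1 − 4p/3) = −0.75 ln(1 − 0.135313) = −0.75 ln(0.864687)
  = −0.75 × (-0.145388) = 0.109041 substitutions/site.

0.11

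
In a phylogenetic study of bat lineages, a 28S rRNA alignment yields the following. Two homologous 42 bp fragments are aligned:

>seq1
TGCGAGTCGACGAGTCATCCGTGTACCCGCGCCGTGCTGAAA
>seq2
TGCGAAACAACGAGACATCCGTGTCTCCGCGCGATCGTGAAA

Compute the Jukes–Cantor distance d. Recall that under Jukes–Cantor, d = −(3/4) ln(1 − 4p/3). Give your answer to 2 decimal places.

0.29

The sequences differ at 10 of 42 sites (6, 7, 9, 15, 25, 26, 33, 34, 36, 37), so p = 10/42 ≈ 0.238095.
d = −(3/4) ln(1 − 4p/3) = −0.75 ln(1 − 0.31746) = −0.75 ln(0.68254)
  = −0.75 × (-0.381934) = 0.286451 substitutions/site.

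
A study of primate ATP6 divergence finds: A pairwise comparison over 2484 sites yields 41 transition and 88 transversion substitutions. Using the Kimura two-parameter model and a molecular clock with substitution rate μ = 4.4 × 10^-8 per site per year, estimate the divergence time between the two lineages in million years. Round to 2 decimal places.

0.61

P = 41/2484 ≈ 0.016506 and Q = 88/2484 ≈ 0.035427.
Under the Kimura two-parameter model, d = −½ ln(1 − 2P − Q) − ¼ ln(1 − 2Q).
1 − 2P − Q = 0.931561, giving −½ ln(0.931561) = 0.035447.
1 − 2Q = 0.929146, giving −¼ ln(0.929146) = 0.018372.
d = 0.035447 + 0.018372 = 0.053819.
Under a molecular clock d = 2μt, so t = d/(2μ) = 0.053819 / (2 × 4.4 × 10^-8) = 0.61 million years.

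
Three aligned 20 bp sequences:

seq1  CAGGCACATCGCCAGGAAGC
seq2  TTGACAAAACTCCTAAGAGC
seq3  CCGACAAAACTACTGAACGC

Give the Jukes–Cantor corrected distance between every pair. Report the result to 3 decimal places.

seq1–seq2: 10/20 sites differ → p = 0.5, d = −0.75 ln(1 − 0.666667) = 0.823960 ≈ 0.824.
seq1–seq3: 9/20 sites differ → p = 0.45, d = −0.75 ln(1 − 0.6) = 0.687218 ≈ 0.687.
seq2–seq3: 6/20 sites differ → p = 0.3, d = −0.75 ln(1 − 0.4) = 0.383119 ≈ 0.383.

d(seq1,seq2) = 0.824, d(seq1,seq3) = 0.687, d(seq2,seq3) = 0.383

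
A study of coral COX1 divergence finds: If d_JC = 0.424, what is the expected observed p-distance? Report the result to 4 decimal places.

0.3239

p = (3/4)(1 − e^(−4d/3)) = 0.75 × (1 − e^(-0.565333)) = 0.75 × (1 − 0.568171) = 0.323872.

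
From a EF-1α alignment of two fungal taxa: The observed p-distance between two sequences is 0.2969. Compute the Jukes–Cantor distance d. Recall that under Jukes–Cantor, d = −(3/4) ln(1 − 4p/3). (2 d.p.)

d = −(3/4) ln(1 − 4p/3) = −0.75 ln(1 − 0.395867) = −0.75 ln(0.604133)
  = −0.75 × (-0.503961) = 0.377971 substitutions/site.

0.38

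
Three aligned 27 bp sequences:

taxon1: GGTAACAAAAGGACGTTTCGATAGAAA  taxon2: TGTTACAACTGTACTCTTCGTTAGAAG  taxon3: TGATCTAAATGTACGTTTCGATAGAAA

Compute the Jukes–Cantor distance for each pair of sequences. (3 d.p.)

taxon1–taxon2: 9/27 sites differ → p ≈ 0.333333, d = −0.75 ln(1 − 0.444444) = 0.440839 ≈ 0.441.
taxon1–taxon3: 7/27 sites differ → p ≈ 0.259259, d = −0.75 ln(1 − 0.345679) = 0.318118 ≈ 0.318.
taxon2–taxon3: 8/27 sites differ → p ≈ 0.296296, d = −0.75 ln(1 − 0.395061) = 0.376971 ≈ 0.377.

d(taxon1,taxon2) = 0.441, d(taxon1,taxon3) = 0.318, d(taxon2,taxon3) = 0.377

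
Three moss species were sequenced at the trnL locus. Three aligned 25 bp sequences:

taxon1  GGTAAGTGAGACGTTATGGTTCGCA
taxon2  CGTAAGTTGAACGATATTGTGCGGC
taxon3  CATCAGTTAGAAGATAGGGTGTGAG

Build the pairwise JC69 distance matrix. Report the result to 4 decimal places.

d(taxon1,taxon2) = 0.4904, d(taxon1,taxon3) = 0.6626, d(taxon2,taxon3) = 0.5716

taxon1–taxon2: 9/25 sites differ → p = 0.36, d = −0.75 ln(1 − 0.48) = 0.490445 ≈ 0.4904.
taxon1–taxon3: 11/25 sites differ → p = 0.44, d = −0.75 ln(1 − 0.586667) = 0.662626 ≈ 0.6626.
taxon2–taxon3: 10/25 sites differ → p = 0.4, d = −0.75 ln(1 − 0.533333) = 0.571605 ≈ 0.5716.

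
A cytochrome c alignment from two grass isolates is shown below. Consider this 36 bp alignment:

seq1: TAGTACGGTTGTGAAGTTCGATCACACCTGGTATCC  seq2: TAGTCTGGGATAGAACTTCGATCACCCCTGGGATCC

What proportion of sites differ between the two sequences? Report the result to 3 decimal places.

The sequences differ at 9 of 36 positions (sites 5, 6, 9, 10, 11, 12, 16, 26, 32).
p = 9/36 = 0.250.

0.250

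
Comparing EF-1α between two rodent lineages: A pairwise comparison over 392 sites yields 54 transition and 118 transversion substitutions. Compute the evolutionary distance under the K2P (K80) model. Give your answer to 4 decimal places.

0.6600

P = 54/392 ≈ 0.137755 and Q = 118/392 ≈ 0.30102.
Under the Kimura two-parameter model, d = −½ ln(1 − 2P − Q) − ¼ ln(1 − 2Q).
1 − 2P − Q = 0.42347, giving −½ ln(0.42347) = 0.429636.
1 − 2Q = 0.39796, giving −¼ ln(0.39796) = 0.230351.
d = 0.429636 + 0.230351 = 0.659987.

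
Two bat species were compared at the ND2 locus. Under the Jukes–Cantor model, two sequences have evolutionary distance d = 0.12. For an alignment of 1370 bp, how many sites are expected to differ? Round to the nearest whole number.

152

Invert JC69: p = (3/4)(1 − e^(−4d/3)) = 0.75 × (1 − e^(-0.16)) = 0.75 × (1 − 0.852144) = 0.110892.
Expected differing sites = pL ≈ 0.110892 × 1370 = 151.92204 ≈ 152.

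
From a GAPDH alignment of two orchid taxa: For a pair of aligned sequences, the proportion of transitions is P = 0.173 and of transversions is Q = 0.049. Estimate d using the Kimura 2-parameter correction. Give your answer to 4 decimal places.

0.2770

Under the Kimura two-parameter model, d = −½ ln(1 − 2P − Q) − ¼ ln(1 − 2Q).
1 − 2P − Q = 0.605, giving −½ ln(0.605) = 0.251263.
1 − 2Q = 0.902, giving −¼ ln(0.902) = 0.025785.
d = 0.251263 + 0.025785 = 0.277048.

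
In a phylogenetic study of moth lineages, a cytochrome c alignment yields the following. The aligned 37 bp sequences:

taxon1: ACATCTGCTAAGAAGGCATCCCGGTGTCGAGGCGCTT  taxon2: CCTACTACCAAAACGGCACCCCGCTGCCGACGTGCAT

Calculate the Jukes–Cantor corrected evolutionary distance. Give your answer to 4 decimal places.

0.4740

The sequences differ at 13 of 37 sites, so p = 13/37 ≈ 0.351351.
d = −(3/4) ln(1 − 4p/3) = −0.75 ln(1 − 0.468468) = −0.75 ln(0.531532)
  = −0.75 × (-0.631992) = 0.473994 substitutions/site.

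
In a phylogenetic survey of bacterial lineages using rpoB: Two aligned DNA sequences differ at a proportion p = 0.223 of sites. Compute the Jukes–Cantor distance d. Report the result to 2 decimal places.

d = −(3/4) ln(1 − 4p/3) = −0.75 ln(1 − 0.297333) = −0.75 ln(0.702667)
  = −0.75 × (-0.352872) = 0.264654 substitutions/site.

0.26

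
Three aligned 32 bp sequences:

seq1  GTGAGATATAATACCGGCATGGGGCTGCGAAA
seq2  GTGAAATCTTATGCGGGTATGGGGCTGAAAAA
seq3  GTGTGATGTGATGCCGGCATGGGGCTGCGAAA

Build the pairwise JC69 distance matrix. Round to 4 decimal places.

seq1–seq2: 8/32 sites differ → p = 0.25, d = −0.75 ln(1 − 0.333333) = 0.304098 ≈ 0.3041.
seq1–seq3: 4/32 sites differ → p = 0.125, d = −0.75 ln(1 − 0.166667) = 0.136741 ≈ 0.1367.
seq2–seq3: 8/32 sites differ → p = 0.25, d = −0.75 ln(1 − 0.333333) = 0.304098 ≈ 0.3041.

d(seq1,seq2) = 0.3041, d(seq1,seq3) = 0.1367, d(seq2,seq3) = 0.3041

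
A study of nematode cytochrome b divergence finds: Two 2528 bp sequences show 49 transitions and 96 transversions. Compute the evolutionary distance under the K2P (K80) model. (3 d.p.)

0.060

P = 49/2528 ≈ 0.019383 and Q = 96/2528 ≈ 0.037975.
Under the Kimura two-parameter model, d = −½ ln(1 − 2P − Q) − ¼ ln(1 − 2Q).
1 − 2P − Q = 0.923259, giving −½ ln(0.923259) = 0.039923.
1 − 2Q = 0.92405, giving −¼ ln(0.92405) = 0.019747.
d = 0.039923 + 0.019747 = 0.059670.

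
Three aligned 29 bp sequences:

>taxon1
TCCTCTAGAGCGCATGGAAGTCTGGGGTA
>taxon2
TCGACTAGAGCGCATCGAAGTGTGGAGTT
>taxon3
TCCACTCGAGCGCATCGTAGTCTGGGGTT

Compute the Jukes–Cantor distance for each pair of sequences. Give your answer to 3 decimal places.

taxon1–taxon2: 6/29 sites differ → p ≈ 0.206897, d = −0.75 ln(1 − 0.275863) = 0.242081 ≈ 0.242.
taxon1–taxon3: 5/29 sites differ → p ≈ 0.172414, d = −0.75 ln(1 − 0.229885) = 0.195912 ≈ 0.196.
taxon2–taxon3: 5/29 sites differ → p ≈ 0.172414, d = −0.75 ln(1 − 0.229885) = 0.195912 ≈ 0.196.

d(taxon1,taxon2) = 0.242, d(taxon1,taxon3) = 0.196, d(taxon2,taxon3) = 0.196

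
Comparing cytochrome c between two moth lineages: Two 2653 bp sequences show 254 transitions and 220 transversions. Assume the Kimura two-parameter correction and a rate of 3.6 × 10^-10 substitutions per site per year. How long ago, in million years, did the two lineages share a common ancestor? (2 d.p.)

P = 254/2653 ≈ 0.095741 and Q = 220/2653 ≈ 0.082925.
Under the Kimura two-parameter model, d = −½ ln(1 − 2P − Q) − ¼ ln(1 − 2Q).
1 − 2P − Q = 0.725593, giving −½ ln(0.725593) = 0.160383.
1 − 2Q = 0.83415, giving −¼ ln(0.83415) = 0.045336.
d = 0.160383 + 0.045336 = 0.205719.
Under a molecular clock d = 2μt, so t = d/(2μ) = 0.205719 / (2 × 3.6 × 10^-10) = 285.72 million years.

285.72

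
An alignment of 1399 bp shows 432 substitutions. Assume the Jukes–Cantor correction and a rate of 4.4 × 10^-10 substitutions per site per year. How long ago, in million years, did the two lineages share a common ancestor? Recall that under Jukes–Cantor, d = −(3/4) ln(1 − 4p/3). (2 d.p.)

p = 432/1399 ≈ 0.308792.
d = −(3/4) ln(1 − 4p/3) = −0.75 ln(1 − 0.411723) = −0.75 ln(0.588277)
  = −0.75 × (-0.530557) = 0.397918 substitutions/site.
Under a molecular clock d = 2μt, so t = d/(2μ) = 0.397918 / (2 × 4.4 × 10^-10) = 452.18 million years.

452.18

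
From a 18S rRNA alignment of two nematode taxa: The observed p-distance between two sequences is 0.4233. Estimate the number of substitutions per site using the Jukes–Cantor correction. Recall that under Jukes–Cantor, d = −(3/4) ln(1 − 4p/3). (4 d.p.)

0.6233

d = −(3/4) ln(1 − 4p/3) = −0.75 ln(1 − 0.5644) = −0.75 ln(0.4356)
  = −0.75 × (-0.831031) = 0.623273 substitutions/site.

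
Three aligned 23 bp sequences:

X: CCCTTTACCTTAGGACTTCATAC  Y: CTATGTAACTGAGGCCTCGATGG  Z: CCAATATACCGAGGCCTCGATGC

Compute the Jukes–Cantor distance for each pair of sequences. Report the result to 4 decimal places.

X–Y: 10/23 sites differ → p ≈ 0.434783, d = −0.75 ln(1 − 0.579711) = 0.650110 ≈ 0.6501.
X–Z: 11/23 sites differ → p ≈ 0.478261, d = −0.75 ln(1 − 0.637681) = 0.761423 ≈ 0.7614.
Y–Z: 7/23 sites differ → p ≈ 0.304348, d = −0.75 ln(1 − 0.405797) = 0.390401 ≈ 0.3904.

d(X,Y) = 0.6501, d(X,Z) = 0.7614, d(Y,Z) = 0.3904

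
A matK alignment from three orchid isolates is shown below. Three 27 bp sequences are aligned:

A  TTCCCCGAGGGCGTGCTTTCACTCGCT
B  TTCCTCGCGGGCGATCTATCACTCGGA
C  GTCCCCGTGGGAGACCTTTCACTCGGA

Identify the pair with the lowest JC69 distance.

B and C

A–B: 7/27 differ, p = 0.259, d = 0.318.
A–C: 7/27 differ, p = 0.259, d = 0.318.
B–C: 6/27 differ, p = 0.222, d = 0.264.
The smallest distance is between B and C.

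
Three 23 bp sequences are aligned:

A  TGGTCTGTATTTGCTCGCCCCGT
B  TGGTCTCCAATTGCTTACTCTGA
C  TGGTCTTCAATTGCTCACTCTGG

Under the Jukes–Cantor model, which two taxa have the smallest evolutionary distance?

B and C

A–B: 8/23 differ, p = 0.348, d = 0.467.
A–C: 7/23 differ, p = 0.304, d = 0.390.
B–C: 3/23 differ, p = 0.130, d = 0.143.
The smallest distance is between B and C.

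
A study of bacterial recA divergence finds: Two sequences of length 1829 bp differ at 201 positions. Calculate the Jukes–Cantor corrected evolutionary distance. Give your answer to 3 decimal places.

p = 201/1829 ≈ 0.109896.
d = −(3/4) ln(1 − 4p/3) = −0.75 ln(1 − 0.146528) = −0.75 ln(0.853472)
  = −0.75 × (-0.158443) = 0.118832 substitutions/site.

0.119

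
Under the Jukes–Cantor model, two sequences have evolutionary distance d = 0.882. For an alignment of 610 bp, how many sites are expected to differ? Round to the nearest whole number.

316

Invert JC69: p = (3/4)(1 − e^(−4d/3)) = 0.75 × (1 − e^(-1.176)) = 0.75 × (1 − 0.308510) = 0.518618.
Expected differing sites = pL ≈ 0.518618 × 610 = 316.35698 ≈ 316.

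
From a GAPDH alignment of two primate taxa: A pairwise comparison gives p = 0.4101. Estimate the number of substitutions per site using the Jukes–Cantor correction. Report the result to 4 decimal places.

d = −(3/4) ln(1 − 4p/3) = −0.75 ln(1 − 0.5468) = −0.75 ln(0.4532)
  = −0.75 × (-0.791422) = 0.593567 substitutions/site.

0.5936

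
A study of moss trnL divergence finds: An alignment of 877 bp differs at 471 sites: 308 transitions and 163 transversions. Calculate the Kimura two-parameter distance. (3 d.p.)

1.212

P = 308/877 ≈ 0.351197 and Q = 163/877 ≈ 0.185861.
Under the Kimura two-parameter model, d = −½ ln(1 − 2P − Q) − ¼ ln(1 − 2Q).
1 − 2P − Q = 0.111745, giving −½ ln(0.111745) = 1.095768.
1 − 2Q = 0.628278, giving −¼ ln(0.628278) = 0.116193.
d = 1.095768 + 0.116193 = 1.211961.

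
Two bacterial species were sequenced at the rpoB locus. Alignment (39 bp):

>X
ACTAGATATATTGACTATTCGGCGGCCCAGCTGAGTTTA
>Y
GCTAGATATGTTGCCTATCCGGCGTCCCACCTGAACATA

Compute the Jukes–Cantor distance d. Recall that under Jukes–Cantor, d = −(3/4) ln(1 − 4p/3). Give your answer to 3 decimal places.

The sequences differ at 9 of 39 sites (1, 10, 14, 19, 25, 30, 35, 36, 37), so p = 9/39 ≈ 0.230769.
d = −(3/4) ln(1 − 4p/3) = −0.75 ln(1 − 0.307692) = −0.75 ln(0.692308)
  = −0.75 × (-0.367724) = 0.275793 substitutions/site.

0.276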